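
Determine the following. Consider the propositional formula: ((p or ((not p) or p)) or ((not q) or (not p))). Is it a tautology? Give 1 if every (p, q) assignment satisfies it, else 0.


Check all 4 assignments:
p=0, q=0: 1
p=0, q=1: 1
p=1, q=0: 1
p=1, q=1: 1
Satisfying count = 4/4.
Tautology iff count = 4: yes.

1


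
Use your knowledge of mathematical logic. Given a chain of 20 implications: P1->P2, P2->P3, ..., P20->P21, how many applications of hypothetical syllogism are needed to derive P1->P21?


With 20 implications in a chain connecting 21 propositions:
P1->P2, P2->P3, ..., P20->P21
Steps needed = (number of implications) - 1 = 20 - 1 = 19

19


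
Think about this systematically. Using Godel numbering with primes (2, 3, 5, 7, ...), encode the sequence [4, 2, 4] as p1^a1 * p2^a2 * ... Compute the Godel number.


Encode each element as an exponent of the corresponding prime:
  2^4 = 16
  3^2 = 9
  5^4 = 625
Product = 16 * 9 * 625 = 90000

90000


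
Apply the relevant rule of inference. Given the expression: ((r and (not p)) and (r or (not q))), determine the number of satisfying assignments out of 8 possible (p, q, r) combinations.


Check all 8 assignments:
p=0, q=0, r=0: 0
p=0, q=0, r=1: 1
p=0, q=1, r=0: 0
p=0, q=1, r=1: 1
p=1, q=0, r=0: 0
p=1, q=0, r=1: 0
p=1, q=1, r=0: 0
p=1, q=1, r=1: 0
Count of True = 2

2


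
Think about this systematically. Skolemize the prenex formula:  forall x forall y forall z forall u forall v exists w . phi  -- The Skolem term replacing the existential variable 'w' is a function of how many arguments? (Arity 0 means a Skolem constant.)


Quantifier prefix: forall x forall y forall z forall u forall v exists w
'w' is existentially quantified at position 6.
Universal variables preceding it: x, y, z, u, v
Skolem function arity = 5

5


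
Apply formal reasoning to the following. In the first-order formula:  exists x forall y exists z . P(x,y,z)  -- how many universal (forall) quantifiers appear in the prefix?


Quantifier prefix: exists x forall y exists z
Mark each quantifier type:
  E U E
Universal count = 1, Existential count = 2
Asked for universal (forall) quantifiers: 1

1


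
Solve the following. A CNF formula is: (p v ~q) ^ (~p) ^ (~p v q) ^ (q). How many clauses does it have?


A CNF formula is a conjunction of clauses.
Clauses are separated by ^.
Counting the conjuncts: 4 clauses.

4


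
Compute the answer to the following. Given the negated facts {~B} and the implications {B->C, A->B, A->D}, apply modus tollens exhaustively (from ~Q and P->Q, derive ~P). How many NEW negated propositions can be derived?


Initial negated facts: {~B}
Apply modus tollens to closure:
  ~B and A->B  =>  ~A
Final negated: {~A, ~B}
New negations: {~A}
Count = 1

1


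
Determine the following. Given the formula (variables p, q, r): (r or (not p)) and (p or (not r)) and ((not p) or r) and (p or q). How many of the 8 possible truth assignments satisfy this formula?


Evaluate all 8 assignments for p, q, r:
p=0, q=0, r=0: 0
p=0, q=0, r=1: 0
p=0, q=1, r=0: 1
p=0, q=1, r=1: 0
p=1, q=0, r=0: 0
p=1, q=0, r=1: 1
p=1, q=1, r=0: 0
p=1, q=1, r=1: 1
Satisfying count = 3

3


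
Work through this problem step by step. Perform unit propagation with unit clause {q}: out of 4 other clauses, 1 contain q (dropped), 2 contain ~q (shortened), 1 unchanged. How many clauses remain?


Satisfied (removed): 1
Shortened (remain): 2
Unchanged (remain): 1
Remaining = 2 + 1 = 3

3


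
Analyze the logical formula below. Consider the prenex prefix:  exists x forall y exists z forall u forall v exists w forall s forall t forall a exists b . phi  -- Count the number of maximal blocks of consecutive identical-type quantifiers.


Quantifier-type sequence: E A E A A E A A A E  (A=forall, E=exists)
Group into maximal same-type runs:
  Ex1 | Ax1 | Ex1 | Ax2 | Ex1 | Ax3 | Ex1
Number of blocks = 7

7


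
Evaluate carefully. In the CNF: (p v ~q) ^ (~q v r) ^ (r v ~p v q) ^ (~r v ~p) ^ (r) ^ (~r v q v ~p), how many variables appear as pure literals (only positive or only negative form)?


Check each variable for pure literal status:
p: mixed (not pure)
q: mixed (not pure)
r: mixed (not pure)
Pure literal count = 0

0


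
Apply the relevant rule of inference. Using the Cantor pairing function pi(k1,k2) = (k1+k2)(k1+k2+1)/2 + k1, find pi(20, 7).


k1 + k2 = 27
(k1+k2)(k1+k2+1)/2 = 27 * 28 / 2 = 378
pi = 378 + 20 = 398

398


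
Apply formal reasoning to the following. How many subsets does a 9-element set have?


The power set of a set with n elements has 2^n elements.
|P(S)| = 2^9 = 512

512


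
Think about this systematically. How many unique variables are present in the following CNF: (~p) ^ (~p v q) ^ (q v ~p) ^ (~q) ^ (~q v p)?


Identify each variable that appears in the formula.
Variables found: p, q
Count = 2

2


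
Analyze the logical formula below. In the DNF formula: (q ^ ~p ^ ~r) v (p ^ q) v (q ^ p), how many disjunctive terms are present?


A DNF formula is a disjunction of terms (conjunctions).
Terms are separated by v.
Counting the disjuncts: 3 terms.

3


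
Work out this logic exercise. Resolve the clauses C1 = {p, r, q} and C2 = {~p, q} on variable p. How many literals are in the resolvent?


Remove p from C1 and ~p from C2.
C1 remainder: {r, q}
C2 remainder: {q}
Union (resolvent): {q, r}
Resolvent has 2 literal(s).

2


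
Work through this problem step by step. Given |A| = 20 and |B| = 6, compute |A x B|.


The Cartesian product A x B contains all ordered pairs (a, b).
|A x B| = |A| * |B| = 20 * 6 = 120

120


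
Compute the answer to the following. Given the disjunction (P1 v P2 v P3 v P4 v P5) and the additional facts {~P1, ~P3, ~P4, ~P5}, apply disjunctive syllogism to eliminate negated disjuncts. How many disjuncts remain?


Original disjuncts (5): P1, P2, P3, P4, P5
Negated (eliminate): ~P1, ~P3, ~P4, ~P5
Remaining disjuncts: P2
Count = 5 - 4 = 1

1


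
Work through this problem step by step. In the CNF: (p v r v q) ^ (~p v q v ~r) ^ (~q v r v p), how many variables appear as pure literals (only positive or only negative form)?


Check each variable for pure literal status:
p: mixed (not pure)
q: mixed (not pure)
r: mixed (not pure)
Pure literal count = 0

0


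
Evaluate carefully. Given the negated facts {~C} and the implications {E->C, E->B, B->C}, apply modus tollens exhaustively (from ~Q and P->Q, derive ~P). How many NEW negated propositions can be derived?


Initial negated facts: {~C}
Apply modus tollens to closure:
  ~C and E->C  =>  ~E
  ~C and B->C  =>  ~B
Final negated: {~B, ~C, ~E}
New negations: {~B, ~E}
Count = 2

2


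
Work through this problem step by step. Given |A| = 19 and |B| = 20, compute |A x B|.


The Cartesian product A x B contains all ordered pairs (a, b).
|A x B| = |A| * |B| = 19 * 20 = 380

380


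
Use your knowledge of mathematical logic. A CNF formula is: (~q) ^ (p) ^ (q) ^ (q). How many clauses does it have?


A CNF formula is a conjunction of clauses.
Clauses are separated by ^.
Counting the conjuncts: 4 clauses.

4


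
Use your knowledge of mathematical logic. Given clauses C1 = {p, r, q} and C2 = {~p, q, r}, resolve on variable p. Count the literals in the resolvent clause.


Remove p from C1 and ~p from C2.
C1 remainder: {r, q}
C2 remainder: {q, r}
Union (resolvent): {q, r}
Resolvent has 2 literal(s).

2


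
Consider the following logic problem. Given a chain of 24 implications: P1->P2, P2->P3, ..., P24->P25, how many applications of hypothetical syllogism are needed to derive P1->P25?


With 24 implications in a chain connecting 25 propositions:
P1->P2, P2->P3, ..., P24->P25
Steps needed = (number of implications) - 1 = 24 - 1 = 23

23


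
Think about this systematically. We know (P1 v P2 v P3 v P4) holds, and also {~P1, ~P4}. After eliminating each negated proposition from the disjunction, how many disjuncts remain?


Original disjuncts (4): P1, P2, P3, P4
Negated (eliminate): ~P1, ~P4
Remaining disjuncts: P2, P3
Count = 4 - 2 = 2

2


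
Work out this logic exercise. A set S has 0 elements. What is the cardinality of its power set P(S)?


The power set of a set with n elements has 2^n elements.
|P(S)| = 2^0 = 1

1


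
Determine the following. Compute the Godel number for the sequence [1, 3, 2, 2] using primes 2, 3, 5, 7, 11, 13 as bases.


Encode each element as an exponent of the corresponding prime:
  2^1 = 2
  3^3 = 27
  5^2 = 25
  7^2 = 49
Product = 2 * 27 * 25 * 49 = 66150

66150


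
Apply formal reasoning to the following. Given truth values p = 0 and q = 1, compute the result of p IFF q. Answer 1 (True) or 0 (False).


p = 0, q = 1
Operation: p IFF q
Evaluate: 0 IFF 1 = 0

0


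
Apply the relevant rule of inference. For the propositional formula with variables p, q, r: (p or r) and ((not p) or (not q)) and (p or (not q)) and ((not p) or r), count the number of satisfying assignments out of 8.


Evaluate all 8 assignments for p, q, r:
p=0, q=0, r=0: 0
p=0, q=0, r=1: 1
p=0, q=1, r=0: 0
p=0, q=1, r=1: 0
p=1, q=0, r=0: 0
p=1, q=0, r=1: 1
p=1, q=1, r=0: 0
p=1, q=1, r=1: 0
Satisfying count = 2

2


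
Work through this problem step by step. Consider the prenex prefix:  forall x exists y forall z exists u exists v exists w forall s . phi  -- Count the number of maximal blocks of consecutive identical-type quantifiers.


Quantifier-type sequence: A E A E E E A  (A=forall, E=exists)
Group into maximal same-type runs:
  Ax1 | Ex1 | Ax1 | Ex3 | Ax1
Number of blocks = 5

5


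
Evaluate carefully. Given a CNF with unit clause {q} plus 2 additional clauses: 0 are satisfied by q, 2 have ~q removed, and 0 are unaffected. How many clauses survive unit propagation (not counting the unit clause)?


Satisfied (removed): 0
Shortened (remain): 2
Unchanged (remain): 0
Remaining = 2 + 0 = 2

2


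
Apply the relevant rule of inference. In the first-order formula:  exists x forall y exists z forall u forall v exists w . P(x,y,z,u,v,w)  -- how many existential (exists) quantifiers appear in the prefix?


Quantifier prefix: exists x forall y exists z forall u forall v exists w
Mark each quantifier type:
  E U E U U E
Universal count = 3, Existential count = 3
Asked for existential (exists) quantifiers: 3

3


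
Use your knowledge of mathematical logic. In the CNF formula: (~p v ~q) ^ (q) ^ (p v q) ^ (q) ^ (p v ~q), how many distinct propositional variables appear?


Identify each variable that appears in the formula.
Variables found: p, q
Count = 2

2


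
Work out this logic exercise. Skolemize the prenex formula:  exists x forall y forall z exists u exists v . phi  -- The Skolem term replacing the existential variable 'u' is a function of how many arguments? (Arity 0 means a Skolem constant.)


Quantifier prefix: exists x forall y forall z exists u exists v
'u' is existentially quantified at position 4.
Universal variables preceding it: y, z
Skolem function arity = 2

2


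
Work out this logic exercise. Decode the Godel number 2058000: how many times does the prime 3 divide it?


Factorize 2058000 by dividing by 3 repeatedly.
Division steps: 3 divides 2058000 exactly 1 time(s).
Exponent of 3 = 1

1


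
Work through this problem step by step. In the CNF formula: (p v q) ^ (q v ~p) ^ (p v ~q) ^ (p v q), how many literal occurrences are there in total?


Counting literals in each clause:
Clause 1: 2 literal(s)
Clause 2: 2 literal(s)
Clause 3: 2 literal(s)
Clause 4: 2 literal(s)
Total = 8

8


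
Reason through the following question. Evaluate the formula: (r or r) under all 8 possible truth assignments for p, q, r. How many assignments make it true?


Check all 8 assignments:
p=0, q=0, r=0: 0
p=0, q=0, r=1: 1
p=0, q=1, r=0: 0
p=0, q=1, r=1: 1
p=1, q=0, r=0: 0
p=1, q=0, r=1: 1
p=1, q=1, r=0: 0
p=1, q=1, r=1: 1
Count of True = 4

4


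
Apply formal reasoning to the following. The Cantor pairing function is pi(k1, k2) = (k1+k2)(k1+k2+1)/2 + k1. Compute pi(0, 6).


k1 + k2 = 6
(k1+k2)(k1+k2+1)/2 = 6 * 7 / 2 = 21
pi = 21 + 0 = 21

21


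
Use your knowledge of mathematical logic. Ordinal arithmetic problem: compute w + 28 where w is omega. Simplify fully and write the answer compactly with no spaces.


Compute w + 28.
Ordinal + is associative but NOT commutative; for finite n>0, n + w = w but w + n stays w+n.
w + 28 is already in normal form (a successor ordinal beyond w).
Result = w+28

w+28


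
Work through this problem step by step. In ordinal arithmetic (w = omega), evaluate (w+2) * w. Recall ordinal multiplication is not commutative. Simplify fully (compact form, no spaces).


Compute (w+2) * w.
Ordinal * is associative and left-distributive over +, but NOT commutative; for finite n>1, n*w = w but w*n stays w*n.
(w+2) * w = sup{(w+2)*k : k<w} = sup{w*k+2} = w^2 (the +2 tail is absorbed in the limit).
Result = w^2

w^2


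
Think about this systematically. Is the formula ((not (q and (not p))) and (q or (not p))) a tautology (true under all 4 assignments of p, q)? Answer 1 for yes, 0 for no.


Check all 4 assignments:
p=0, q=0: 1
p=0, q=1: 0
p=1, q=0: 0
p=1, q=1: 1
Satisfying count = 2/4.
Tautology iff count = 4: no.

0


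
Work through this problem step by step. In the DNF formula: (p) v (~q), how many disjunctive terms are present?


A DNF formula is a disjunction of terms (conjunctions).
Terms are separated by v.
Counting the disjuncts: 2 terms.

2


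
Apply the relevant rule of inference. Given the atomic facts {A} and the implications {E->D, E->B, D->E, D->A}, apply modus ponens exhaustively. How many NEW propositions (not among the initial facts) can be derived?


Initial facts: {A}
Apply modus ponens to closure:
  (no implication fires)
Final known: {A}
New propositions: {(none)}
Count = 0

0


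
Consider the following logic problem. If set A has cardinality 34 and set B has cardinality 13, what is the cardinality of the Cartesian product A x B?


The Cartesian product A x B contains all ordered pairs (a, b).
|A x B| = |A| * |B| = 34 * 13 = 442

442


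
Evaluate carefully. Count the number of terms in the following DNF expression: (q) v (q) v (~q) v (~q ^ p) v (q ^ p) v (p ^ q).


A DNF formula is a disjunction of terms (conjunctions).
Terms are separated by v.
Counting the disjuncts: 6 terms.

6


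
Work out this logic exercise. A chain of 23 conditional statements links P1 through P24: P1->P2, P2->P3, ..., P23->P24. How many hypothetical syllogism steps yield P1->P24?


With 23 implications in a chain connecting 24 propositions:
P1->P2, P2->P3, ..., P23->P24
Steps needed = (number of implications) - 1 = 23 - 1 = 22

22


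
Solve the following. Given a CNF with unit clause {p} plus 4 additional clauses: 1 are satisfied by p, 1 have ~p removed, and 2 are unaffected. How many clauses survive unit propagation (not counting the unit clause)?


Satisfied (removed): 1
Shortened (remain): 1
Unchanged (remain): 2
Remaining = 1 + 2 = 3

3


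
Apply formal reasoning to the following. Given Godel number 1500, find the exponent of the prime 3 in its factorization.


Factorize 1500 by dividing by 3 repeatedly.
Division steps: 3 divides 1500 exactly 1 time(s).
Exponent of 3 = 1

1


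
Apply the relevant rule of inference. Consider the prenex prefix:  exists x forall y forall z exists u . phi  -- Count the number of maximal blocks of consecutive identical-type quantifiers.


Quantifier-type sequence: E A A E  (A=forall, E=exists)
Group into maximal same-type runs:
  Ex1 | Ax2 | Ex1
Number of blocks = 3

3


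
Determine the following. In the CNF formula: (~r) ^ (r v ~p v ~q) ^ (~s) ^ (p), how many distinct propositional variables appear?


Identify each variable that appears in the formula.
Variables found: p, q, r, s
Count = 4

4


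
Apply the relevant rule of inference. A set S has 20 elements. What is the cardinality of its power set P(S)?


The power set of a set with n elements has 2^n elements.
|P(S)| = 2^20 = 1048576

1048576


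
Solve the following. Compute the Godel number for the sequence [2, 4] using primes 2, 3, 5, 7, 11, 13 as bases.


Encode each element as an exponent of the corresponding prime:
  2^2 = 4
  3^4 = 81
Product = 4 * 81 = 324

324


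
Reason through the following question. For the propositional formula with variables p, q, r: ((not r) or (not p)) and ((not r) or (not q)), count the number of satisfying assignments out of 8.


Evaluate all 8 assignments for p, q, r:
p=0, q=0, r=0: 1
p=0, q=0, r=1: 1
p=0, q=1, r=0: 1
p=0, q=1, r=1: 0
p=1, q=0, r=0: 1
p=1, q=0, r=1: 0
p=1, q=1, r=0: 1
p=1, q=1, r=1: 0
Satisfying count = 5

5


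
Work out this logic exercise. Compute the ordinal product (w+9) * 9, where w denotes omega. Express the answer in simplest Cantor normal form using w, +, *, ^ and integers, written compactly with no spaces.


Compute (w+9) * 9.
Ordinal * is associative and left-distributive over +, but NOT commutative; for finite n>1, n*w = w but w*n stays w*n.
(w+9) * 9 = (w+9) repeated 9 times. Each intermediate +9 is absorbed by the following w; only the last survives: w*9+9.
Result = w*9+9

w*9+9


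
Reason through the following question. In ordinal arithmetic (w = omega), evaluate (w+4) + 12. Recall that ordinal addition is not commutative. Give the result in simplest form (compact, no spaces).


Compute (w+4) + 12.
Ordinal + is associative but NOT commutative; for finite n>0, n + w = w but w + n stays w+n.
By associativity: (w+4) + 12 = w + (4+12) = w+16.
Result = w+16

w+16


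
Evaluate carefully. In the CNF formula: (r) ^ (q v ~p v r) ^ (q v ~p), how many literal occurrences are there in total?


Counting literals in each clause:
Clause 1: 1 literal(s)
Clause 2: 3 literal(s)
Clause 3: 2 literal(s)
Total = 6

6


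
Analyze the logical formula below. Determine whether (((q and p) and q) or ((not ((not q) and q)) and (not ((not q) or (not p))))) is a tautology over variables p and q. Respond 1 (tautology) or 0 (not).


Check all 4 assignments:
p=0, q=0: 0
p=0, q=1: 0
p=1, q=0: 0
p=1, q=1: 1
Satisfying count = 1/4.
Tautology iff count = 4: no.

0


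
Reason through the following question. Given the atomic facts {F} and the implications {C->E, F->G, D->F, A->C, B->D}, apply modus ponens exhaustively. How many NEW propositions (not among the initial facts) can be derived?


Initial facts: {F}
Apply modus ponens to closure:
  F and F->G  =>  G
Final known: {F, G}
New propositions: {G}
Count = 1

1


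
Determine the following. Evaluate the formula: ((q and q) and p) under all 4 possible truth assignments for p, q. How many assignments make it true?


Check all 4 assignments:
p=0, q=0: 0
p=0, q=1: 0
p=1, q=0: 0
p=1, q=1: 1
Count of True = 1

1


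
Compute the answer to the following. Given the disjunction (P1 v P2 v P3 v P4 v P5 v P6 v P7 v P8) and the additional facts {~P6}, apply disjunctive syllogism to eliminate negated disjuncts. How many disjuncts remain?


Original disjuncts (8): P1, P2, P3, P4, P5, P6, P7, P8
Negated (eliminate): ~P6
Remaining disjuncts: P1, P2, P3, P4, P5, P7, P8
Count = 8 - 1 = 7

7


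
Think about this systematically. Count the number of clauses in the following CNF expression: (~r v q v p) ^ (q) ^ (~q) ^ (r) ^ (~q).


A CNF formula is a conjunction of clauses.
Clauses are separated by ^.
Counting the conjuncts: 5 clauses.

5


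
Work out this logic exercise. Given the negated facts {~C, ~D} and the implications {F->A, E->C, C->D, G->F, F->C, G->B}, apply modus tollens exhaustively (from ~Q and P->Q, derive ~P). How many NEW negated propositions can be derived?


Initial negated facts: {~C, ~D}
Apply modus tollens to closure:
  ~C and E->C  =>  ~E
  ~C and F->C  =>  ~F
  ~F and G->F  =>  ~G
Final negated: {~C, ~D, ~E, ~F, ~G}
New negations: {~E, ~F, ~G}
Count = 3

3


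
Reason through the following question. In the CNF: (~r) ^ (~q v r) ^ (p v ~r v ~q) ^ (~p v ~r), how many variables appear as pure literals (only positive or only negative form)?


Check each variable for pure literal status:
p: mixed (not pure)
q: pure negative
r: mixed (not pure)
Pure literal count = 1

1


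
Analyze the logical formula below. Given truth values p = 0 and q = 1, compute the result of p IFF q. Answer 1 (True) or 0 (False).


p = 0, q = 1
Operation: p IFF q
Evaluate: 0 IFF 1 = 0

0


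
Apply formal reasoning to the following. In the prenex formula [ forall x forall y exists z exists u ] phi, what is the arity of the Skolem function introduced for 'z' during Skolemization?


Quantifier prefix: forall x forall y exists z exists u
'z' is existentially quantified at position 3.
Universal variables preceding it: x, y
Skolem function arity = 2

2


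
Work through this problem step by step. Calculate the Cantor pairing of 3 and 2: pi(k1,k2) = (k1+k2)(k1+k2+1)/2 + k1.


k1 + k2 = 5
(k1+k2)(k1+k2+1)/2 = 5 * 6 / 2 = 15
pi = 15 + 3 = 18

18


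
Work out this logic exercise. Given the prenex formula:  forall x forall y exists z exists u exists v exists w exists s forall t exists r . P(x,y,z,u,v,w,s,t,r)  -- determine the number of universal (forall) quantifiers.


Quantifier prefix: forall x forall y exists z exists u exists v exists w exists s forall t exists r
Mark each quantifier type:
  U U E E E E E U E
Universal count = 3, Existential count = 6
Asked for universal (forall) quantifiers: 3

3


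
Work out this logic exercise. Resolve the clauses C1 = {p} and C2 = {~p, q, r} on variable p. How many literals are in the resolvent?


Remove p from C1 and ~p from C2.
C1 remainder: {}
C2 remainder: {q, r}
Union (resolvent): {q, r}
Resolvent has 2 literal(s).

2


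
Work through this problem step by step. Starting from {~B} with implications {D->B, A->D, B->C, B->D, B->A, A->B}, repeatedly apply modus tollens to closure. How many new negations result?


Initial negated facts: {~B}
Apply modus tollens to closure:
  ~B and D->B  =>  ~D
  ~D and A->D  =>  ~A
Final negated: {~A, ~B, ~D}
New negations: {~A, ~D}
Count = 2

2


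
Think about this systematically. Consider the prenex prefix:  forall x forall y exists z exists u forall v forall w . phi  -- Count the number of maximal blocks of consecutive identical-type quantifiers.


Quantifier-type sequence: A A E E A A  (A=forall, E=exists)
Group into maximal same-type runs:
  Ax2 | Ex2 | Ax2
Number of blocks = 3

3


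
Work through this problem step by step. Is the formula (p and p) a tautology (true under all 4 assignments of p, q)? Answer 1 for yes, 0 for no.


Check all 4 assignments:
p=0, q=0: 0
p=0, q=1: 0
p=1, q=0: 1
p=1, q=1: 1
Satisfying count = 2/4.
Tautology iff count = 4: no.

0


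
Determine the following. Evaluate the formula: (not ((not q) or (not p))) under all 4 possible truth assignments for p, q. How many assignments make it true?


Check all 4 assignments:
p=0, q=0: 0
p=0, q=1: 0
p=1, q=0: 0
p=1, q=1: 1
Count of True = 1

1


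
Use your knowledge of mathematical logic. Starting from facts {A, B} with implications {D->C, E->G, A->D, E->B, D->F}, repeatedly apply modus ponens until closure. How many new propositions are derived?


Initial facts: {A, B}
Apply modus ponens to closure:
  A and A->D  =>  D
  D and D->F  =>  F
  D and D->C  =>  C
Final known: {A, B, C, D, F}
New propositions: {C, D, F}
Count = 3

3


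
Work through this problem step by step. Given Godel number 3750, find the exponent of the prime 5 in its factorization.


Factorize 3750 by dividing by 5 repeatedly.
Division steps: 5 divides 3750 exactly 4 time(s).
Exponent of 5 = 4

4


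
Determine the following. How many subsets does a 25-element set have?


The power set of a set with n elements has 2^n elements.
|P(S)| = 2^25 = 33554432

33554432


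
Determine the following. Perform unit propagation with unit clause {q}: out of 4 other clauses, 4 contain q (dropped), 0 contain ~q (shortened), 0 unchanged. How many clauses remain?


Satisfied (removed): 4
Shortened (remain): 0
Unchanged (remain): 0
Remaining = 0 + 0 = 0

0


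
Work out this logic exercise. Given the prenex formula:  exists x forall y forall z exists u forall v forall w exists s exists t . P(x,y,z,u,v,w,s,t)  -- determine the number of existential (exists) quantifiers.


Quantifier prefix: exists x forall y forall z exists u forall v forall w exists s exists t
Mark each quantifier type:
  E U U E U U E E
Universal count = 4, Existential count = 4
Asked for existential (exists) quantifiers: 4

4


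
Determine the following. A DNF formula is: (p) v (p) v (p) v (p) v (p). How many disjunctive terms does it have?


A DNF formula is a disjunction of terms (conjunctions).
Terms are separated by v.
Counting the disjuncts: 5 terms.

5


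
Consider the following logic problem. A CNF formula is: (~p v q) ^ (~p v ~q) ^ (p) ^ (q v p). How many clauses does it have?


A CNF formula is a conjunction of clauses.
Clauses are separated by ^.
Counting the conjuncts: 4 clauses.

4


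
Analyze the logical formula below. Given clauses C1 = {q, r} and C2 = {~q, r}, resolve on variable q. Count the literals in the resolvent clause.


Remove q from C1 and ~q from C2.
C1 remainder: {r}
C2 remainder: {r}
Union (resolvent): {r}
Resolvent has 1 literal(s).

1


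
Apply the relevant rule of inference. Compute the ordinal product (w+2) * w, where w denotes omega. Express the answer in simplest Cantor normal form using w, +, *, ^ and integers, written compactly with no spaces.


Compute (w+2) * w.
Ordinal * is associative and left-distributive over +, but NOT commutative; for finite n>1, n*w = w but w*n stays w*n.
(w+2) * w = sup{(w+2)*k : k<w} = sup{w*k+2} = w^2 (the +2 tail is absorbed in the limit).
Result = w^2

w^2


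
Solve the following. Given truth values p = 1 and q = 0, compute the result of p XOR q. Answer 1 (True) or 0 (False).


p = 1, q = 0
Operation: p XOR q
Evaluate: 1 XOR 0 = 1

1


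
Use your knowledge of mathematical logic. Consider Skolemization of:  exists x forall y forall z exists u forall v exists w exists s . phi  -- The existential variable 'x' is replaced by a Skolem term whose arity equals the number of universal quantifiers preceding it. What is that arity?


Quantifier prefix: exists x forall y forall z exists u forall v exists w exists s
'x' is existentially quantified at position 1.
No universal quantifiers precede it.
Skolem function arity = 0 (a Skolem constant)

0


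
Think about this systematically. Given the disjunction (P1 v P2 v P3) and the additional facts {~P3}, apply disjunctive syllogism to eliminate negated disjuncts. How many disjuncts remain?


Original disjuncts (3): P1, P2, P3
Negated (eliminate): ~P3
Remaining disjuncts: P1, P2
Count = 3 - 1 = 2

2


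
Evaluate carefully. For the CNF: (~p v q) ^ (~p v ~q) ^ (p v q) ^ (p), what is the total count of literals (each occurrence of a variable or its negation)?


Counting literals in each clause:
Clause 1: 2 literal(s)
Clause 2: 2 literal(s)
Clause 3: 2 literal(s)
Clause 4: 1 literal(s)
Total = 7

7


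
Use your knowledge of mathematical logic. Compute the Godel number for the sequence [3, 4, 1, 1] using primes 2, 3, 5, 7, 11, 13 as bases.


Encode each element as an exponent of the corresponding prime:
  2^3 = 8
  3^4 = 81
  5^1 = 5
  7^1 = 7
Product = 8 * 81 * 5 * 7 = 22680

22680


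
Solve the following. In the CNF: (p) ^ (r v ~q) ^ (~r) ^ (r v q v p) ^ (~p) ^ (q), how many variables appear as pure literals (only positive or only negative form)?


Check each variable for pure literal status:
p: mixed (not pure)
q: mixed (not pure)
r: mixed (not pure)
Pure literal count = 0

0


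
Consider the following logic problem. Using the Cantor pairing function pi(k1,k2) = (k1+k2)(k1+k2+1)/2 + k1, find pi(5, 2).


k1 + k2 = 7
(k1+k2)(k1+k2+1)/2 = 7 * 8 / 2 = 28
pi = 28 + 5 = 33

33


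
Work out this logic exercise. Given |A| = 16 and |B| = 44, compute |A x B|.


The Cartesian product A x B contains all ordered pairs (a, b).
|A x B| = |A| * |B| = 16 * 44 = 704

704


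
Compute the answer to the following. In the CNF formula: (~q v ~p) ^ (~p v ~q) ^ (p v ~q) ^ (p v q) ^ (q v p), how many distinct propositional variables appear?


Identify each variable that appears in the formula.
Variables found: p, q
Count = 2

2


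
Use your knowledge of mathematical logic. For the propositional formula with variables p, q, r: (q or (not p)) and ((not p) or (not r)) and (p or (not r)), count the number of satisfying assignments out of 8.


Evaluate all 8 assignments for p, q, r:
p=0, q=0, r=0: 1
p=0, q=0, r=1: 0
p=0, q=1, r=0: 1
p=0, q=1, r=1: 0
p=1, q=0, r=0: 0
p=1, q=0, r=1: 0
p=1, q=1, r=0: 1
p=1, q=1, r=1: 0
Satisfying count = 3

3


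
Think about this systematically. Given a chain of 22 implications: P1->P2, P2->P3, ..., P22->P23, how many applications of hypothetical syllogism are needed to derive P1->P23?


With 22 implications in a chain connecting 23 propositions:
P1->P2, P2->P3, ..., P22->P23
Steps needed = (number of implications) - 1 = 22 - 1 = 21

21


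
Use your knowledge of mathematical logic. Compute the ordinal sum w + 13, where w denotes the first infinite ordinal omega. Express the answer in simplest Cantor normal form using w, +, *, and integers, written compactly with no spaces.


Compute w + 13.
Ordinal + is associative but NOT commutative; for finite n>0, n + w = w but w + n stays w+n.
w + 13 is already in normal form (a successor ordinal beyond w).
Result = w+13

w+13


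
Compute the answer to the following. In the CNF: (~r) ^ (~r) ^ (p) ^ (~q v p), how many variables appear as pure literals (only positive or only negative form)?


Check each variable for pure literal status:
p: pure positive
q: pure negative
r: pure negative
Pure literal count = 3

3


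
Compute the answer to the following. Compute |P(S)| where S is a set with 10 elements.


The power set of a set with n elements has 2^n elements.
|P(S)| = 2^10 = 1024

1024


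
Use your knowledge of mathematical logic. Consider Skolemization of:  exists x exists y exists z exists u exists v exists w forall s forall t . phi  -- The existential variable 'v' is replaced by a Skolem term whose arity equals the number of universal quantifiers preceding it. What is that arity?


Quantifier prefix: exists x exists y exists z exists u exists v exists w forall s forall t
'v' is existentially quantified at position 5.
No universal quantifiers precede it.
Skolem function arity = 0 (a Skolem constant)

0


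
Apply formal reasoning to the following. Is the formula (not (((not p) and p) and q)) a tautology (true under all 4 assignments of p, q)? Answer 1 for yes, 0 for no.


Check all 4 assignments:
p=0, q=0: 1
p=0, q=1: 1
p=1, q=0: 1
p=1, q=1: 1
Satisfying count = 4/4.
Tautology iff count = 4: yes.

1


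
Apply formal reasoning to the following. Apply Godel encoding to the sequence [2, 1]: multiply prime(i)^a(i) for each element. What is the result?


Encode each element as an exponent of the corresponding prime:
  2^2 = 4
  3^1 = 3
Product = 4 * 3 = 12

12


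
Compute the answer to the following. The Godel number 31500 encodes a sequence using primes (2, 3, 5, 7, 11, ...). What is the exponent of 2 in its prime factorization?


Factorize 31500 by dividing by 2 repeatedly.
Division steps: 2 divides 31500 exactly 2 time(s).
Exponent of 2 = 2

2


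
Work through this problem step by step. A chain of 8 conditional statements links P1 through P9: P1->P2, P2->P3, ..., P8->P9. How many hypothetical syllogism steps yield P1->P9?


With 8 implications in a chain connecting 9 propositions:
P1->P2, P2->P3, ..., P8->P9
Steps needed = (number of implications) - 1 = 8 - 1 = 7

7


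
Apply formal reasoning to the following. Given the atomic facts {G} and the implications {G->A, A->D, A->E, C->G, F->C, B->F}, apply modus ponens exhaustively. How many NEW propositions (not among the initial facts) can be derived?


Initial facts: {G}
Apply modus ponens to closure:
  G and G->A  =>  A
  A and A->D  =>  D
  A and A->E  =>  E
Final known: {A, D, E, G}
New propositions: {A, D, E}
Count = 3

3


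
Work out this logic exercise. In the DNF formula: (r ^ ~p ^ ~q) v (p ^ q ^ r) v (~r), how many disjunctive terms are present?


A DNF formula is a disjunction of terms (conjunctions).
Terms are separated by v.
Counting the disjuncts: 3 terms.

3


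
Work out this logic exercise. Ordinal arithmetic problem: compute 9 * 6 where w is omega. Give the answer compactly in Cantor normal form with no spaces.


Compute 9 * 6.
Ordinal * is associative and left-distributive over +, but NOT commutative; for finite n>1, n*w = w but w*n stays w*n.
Both finite; ordinal * agrees with natural *: 9 * 6 = 54.
Result = 54

54


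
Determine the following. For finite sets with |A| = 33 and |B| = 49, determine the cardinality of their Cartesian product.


The Cartesian product A x B contains all ordered pairs (a, b).
|A x B| = |A| * |B| = 33 * 49 = 1617

1617


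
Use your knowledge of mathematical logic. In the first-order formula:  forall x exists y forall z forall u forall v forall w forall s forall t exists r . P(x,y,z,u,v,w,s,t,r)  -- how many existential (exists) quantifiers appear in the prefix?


Quantifier prefix: forall x exists y forall z forall u forall v forall w forall s forall t exists r
Mark each quantifier type:
  U E U U U U U U E
Universal count = 7, Existential count = 2
Asked for existential (exists) quantifiers: 2

2


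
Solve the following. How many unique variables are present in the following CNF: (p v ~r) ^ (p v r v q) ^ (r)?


Identify each variable that appears in the formula.
Variables found: p, q, r
Count = 3

3


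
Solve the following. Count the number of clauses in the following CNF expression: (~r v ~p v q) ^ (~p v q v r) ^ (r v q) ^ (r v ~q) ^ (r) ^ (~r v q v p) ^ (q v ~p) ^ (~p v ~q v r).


A CNF formula is a conjunction of clauses.
Clauses are separated by ^.
Counting the conjuncts: 8 clauses.

8


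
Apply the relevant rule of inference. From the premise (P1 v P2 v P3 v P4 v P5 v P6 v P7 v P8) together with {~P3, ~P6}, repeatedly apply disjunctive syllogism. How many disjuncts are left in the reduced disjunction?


Original disjuncts (8): P1, P2, P3, P4, P5, P6, P7, P8
Negated (eliminate): ~P3, ~P6
Remaining disjuncts: P1, P2, P4, P5, P7, P8
Count = 8 - 2 = 6

6


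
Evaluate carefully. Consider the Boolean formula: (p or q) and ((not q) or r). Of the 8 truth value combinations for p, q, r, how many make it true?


Evaluate all 8 assignments for p, q, r:
p=0, q=0, r=0: 0
p=0, q=0, r=1: 0
p=0, q=1, r=0: 0
p=0, q=1, r=1: 1
p=1, q=0, r=0: 1
p=1, q=0, r=1: 1
p=1, q=1, r=0: 0
p=1, q=1, r=1: 1
Satisfying count = 4

4


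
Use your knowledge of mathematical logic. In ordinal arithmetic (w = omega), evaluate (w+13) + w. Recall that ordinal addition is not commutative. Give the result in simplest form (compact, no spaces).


Compute (w+13) + w.
Ordinal + is associative but NOT commutative; for finite n>0, n + w = w but w + n stays w+n.
(w+13) + w = w + (13+w) = w + w = w*2 (the finite tail 13 is absorbed by the right w).
Result = w*2

w*2


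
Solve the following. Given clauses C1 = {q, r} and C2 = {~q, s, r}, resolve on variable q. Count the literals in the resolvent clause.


Remove q from C1 and ~q from C2.
C1 remainder: {r}
C2 remainder: {s, r}
Union (resolvent): {r, s}
Resolvent has 2 literal(s).

2


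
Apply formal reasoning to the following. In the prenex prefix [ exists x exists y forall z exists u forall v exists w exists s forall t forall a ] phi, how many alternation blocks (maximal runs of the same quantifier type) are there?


Quantifier-type sequence: E E A E A E E A A  (A=forall, E=exists)
Group into maximal same-type runs:
  Ex2 | Ax1 | Ex1 | Ax1 | Ex2 | Ax2
Number of blocks = 6

6


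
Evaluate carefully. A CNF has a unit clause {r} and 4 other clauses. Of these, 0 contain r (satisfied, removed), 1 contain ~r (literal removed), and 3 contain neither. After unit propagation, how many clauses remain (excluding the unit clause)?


Satisfied (removed): 0
Shortened (remain): 1
Unchanged (remain): 3
Remaining = 1 + 3 = 4

4


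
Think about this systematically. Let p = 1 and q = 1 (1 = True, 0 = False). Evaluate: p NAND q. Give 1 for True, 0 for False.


p = 1, q = 1
Operation: p NAND q
Evaluate: 1 NAND 1 = 0

0


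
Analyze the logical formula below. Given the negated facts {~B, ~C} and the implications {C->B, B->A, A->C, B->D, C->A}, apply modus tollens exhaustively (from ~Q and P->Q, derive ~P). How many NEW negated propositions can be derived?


Initial negated facts: {~B, ~C}
Apply modus tollens to closure:
  ~C and A->C  =>  ~A
Final negated: {~A, ~B, ~C}
New negations: {~A}
Count = 1

1


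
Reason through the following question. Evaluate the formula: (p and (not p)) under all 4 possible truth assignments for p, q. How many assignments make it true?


Check all 4 assignments:
p=0, q=0: 0
p=0, q=1: 0
p=1, q=0: 0
p=1, q=1: 0
Count of True = 0

0


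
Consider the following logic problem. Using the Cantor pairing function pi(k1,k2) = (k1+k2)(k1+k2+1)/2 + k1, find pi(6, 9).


k1 + k2 = 15
(k1+k2)(k1+k2+1)/2 = 15 * 16 / 2 = 120
pi = 120 + 6 = 126

126


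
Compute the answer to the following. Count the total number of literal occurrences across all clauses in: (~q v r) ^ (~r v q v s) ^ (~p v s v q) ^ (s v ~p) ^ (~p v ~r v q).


Counting literals in each clause:
Clause 1: 2 literal(s)
Clause 2: 3 literal(s)
Clause 3: 3 literal(s)
Clause 4: 2 literal(s)
Clause 5: 3 literal(s)
Total = 13

13


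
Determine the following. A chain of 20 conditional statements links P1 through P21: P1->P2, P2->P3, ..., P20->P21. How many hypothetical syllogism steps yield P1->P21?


With 20 implications in a chain connecting 21 propositions:
P1->P2, P2->P3, ..., P20->P21
Steps needed = (number of implications) - 1 = 20 - 1 = 19

19


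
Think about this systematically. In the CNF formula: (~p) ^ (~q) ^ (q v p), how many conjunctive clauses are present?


A CNF formula is a conjunction of clauses.
Clauses are separated by ^.
Counting the conjuncts: 3 clauses.

3


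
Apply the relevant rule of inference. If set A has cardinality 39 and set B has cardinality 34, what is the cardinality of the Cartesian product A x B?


The Cartesian product A x B contains all ordered pairs (a, b).
|A x B| = |A| * |B| = 39 * 34 = 1326

1326


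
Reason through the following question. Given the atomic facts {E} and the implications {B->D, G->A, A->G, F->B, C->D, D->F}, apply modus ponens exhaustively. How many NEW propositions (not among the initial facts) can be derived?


Initial facts: {E}
Apply modus ponens to closure:
  (no implication fires)
Final known: {E}
New propositions: {(none)}
Count = 0

0


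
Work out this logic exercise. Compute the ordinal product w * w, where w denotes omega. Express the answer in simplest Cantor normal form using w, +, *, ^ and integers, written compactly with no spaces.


Compute w * w.
Ordinal * is associative and left-distributive over +, but NOT commutative; for finite n>1, n*w = w but w*n stays w*n.
w * w = w^2 by definition.
Result = w^2

w^2


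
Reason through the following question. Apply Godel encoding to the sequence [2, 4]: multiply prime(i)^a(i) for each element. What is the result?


Encode each element as an exponent of the corresponding prime:
  2^2 = 4
  3^4 = 81
Product = 4 * 81 = 324

324


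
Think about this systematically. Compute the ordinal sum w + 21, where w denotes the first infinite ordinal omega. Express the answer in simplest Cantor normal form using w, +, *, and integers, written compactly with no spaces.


Compute w + 21.
Ordinal + is associative but NOT commutative; for finite n>0, n + w = w but w + n stays w+n.
w + 21 is already in normal form (a successor ordinal beyond w).
Result = w+21

w+21
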